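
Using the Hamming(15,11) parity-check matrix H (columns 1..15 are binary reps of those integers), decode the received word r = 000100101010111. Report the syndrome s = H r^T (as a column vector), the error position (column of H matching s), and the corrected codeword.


s = (1, 1, 0, 1)^T, error position = 13, corrected codeword c = 000100101010011

Compute s = H r^T mod 2 one row at a time:
  s_1 = 0 + 1 + 0 + 1 + 0 + 1 + 1 + 1 = 5 ≡ 1 (mod 2).
  s_2 = 1 + 0 + 0 + 1 + 0 + 1 + 1 + 1 = 5 ≡ 1 (mod 2).
  s_3 = 0 + 0 + 0 + 1 + 0 + 1 + 1 + 1 = 4 ≡ 0 (mod 2).
  s_4 = 0 + 0 + 0 + 1 + 1 + 1 + 1 + 1 = 5 ≡ 1 (mod 2).
s = (1, 1, 0, 1)^T — this equals column 13 of H (binary 1101), so error is at position 13.
Correct: flip bit 13 of r = 000100101010111 to get c = 000100101010011.


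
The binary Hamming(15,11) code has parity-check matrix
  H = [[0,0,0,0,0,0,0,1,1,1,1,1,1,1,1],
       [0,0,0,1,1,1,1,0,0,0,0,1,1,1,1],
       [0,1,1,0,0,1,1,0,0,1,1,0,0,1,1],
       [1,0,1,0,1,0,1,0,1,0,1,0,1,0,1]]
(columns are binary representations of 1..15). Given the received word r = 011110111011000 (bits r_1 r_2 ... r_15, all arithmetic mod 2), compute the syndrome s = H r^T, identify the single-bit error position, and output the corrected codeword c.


s = (0, 0, 0, 1)^T, error position = 1, corrected codeword c = 111110111011000

Compute s = H r^T mod 2 one row at a time:
  s_1 = 1 + 1 + 0 + 1 + 1 + 0 + 0 + 0 = 4 ≡ 0 (mod 2).
  s_2 = 1 + 1 + 0 + 1 + 1 + 0 + 0 + 0 = 4 ≡ 0 (mod 2).
  s_3 = 1 + 1 + 0 + 1 + 0 + 1 + 0 + 0 = 4 ≡ 0 (mod 2).
  s_4 = 0 + 1 + 1 + 1 + 1 + 1 + 0 + 0 = 5 ≡ 1 (mod 2).
s = (0, 0, 0, 1)^T — this equals column 1 of H (binary 0001), so error is at position 1.
Correct: flip bit 1 of r = 011110111011000 to get c = 111110111011000.


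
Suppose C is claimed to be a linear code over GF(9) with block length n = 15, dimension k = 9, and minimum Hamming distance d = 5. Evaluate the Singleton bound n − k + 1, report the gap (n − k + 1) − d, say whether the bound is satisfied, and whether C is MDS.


Singleton RHS = n − k + 1 = 7, slack = 2, bound satisfied, not MDS.

Singleton bound: d ≤ n − k + 1.
Here n = 15, k = 9, so n − k + 1 = 7.
Given d = 5, check d ≤ 7: YES.
Slack = (n − k + 1) − d = 2.
The code is NOT MDS (slack = 2 > 0).
Description: the claimed parameters are [15, 9, 5]_9; such a code would be non-MDS.


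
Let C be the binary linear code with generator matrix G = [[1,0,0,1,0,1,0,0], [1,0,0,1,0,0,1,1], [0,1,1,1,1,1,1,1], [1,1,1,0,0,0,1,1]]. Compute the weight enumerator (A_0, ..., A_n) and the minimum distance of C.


Weight distribution: A_0 = 1, A_1 = 1, A_3 = 3, A_4 = 5, A_5 = 3, A_6 = 2, A_7 = 1. Minimum distance d = 1.

Enumerate all 2^4 = 16 messages m ∈ F_2^4.
For each, compute codeword c = mG in F_2^8, then tally its weight.
  m = 0000 → c = 00000000, weight = 0.
  m = 1000 → c = 10010100, weight = 3.
  m = 0100 → c = 10010011, weight = 4.
  m = 1100 → c = 00000111, weight = 3.
  m = 0010 → c = 01111111, weight = 7.
  m = 1010 → c = 11101011, weight = 6.
  m = 0110 → c = 11101100, weight = 5.
  m = 1110 → c = 01111000, weight = 4.
  m = 0001 → c = 11100011, weight = 5.
  m = 1001 → c = 01110111, weight = 6.
  m = 0101 → c = 01110000, weight = 3.
  m = 1101 → c = 11100100, weight = 4.
  m = 0011 → c = 10011100, weight = 4.
  m = 1011 → c = 00001000, weight = 1.
  m = 0111 → c = 00001111, weight = 4.
  m = 1111 → c = 10011011, weight = 5.
Tally weights:
  weight 0: 1 codewords.
  weight 1: 1 codewords.
  weight 3: 3 codewords.
  weight 4: 5 codewords.
  weight 5: 3 codewords.
  weight 6: 2 codewords.
  weight 7: 1 codewords.
Minimum distance d = smallest w > 0 with A_w > 0 = 1.
Sanity: Σ A_w = 16 = 2^4 = 16 ✓.


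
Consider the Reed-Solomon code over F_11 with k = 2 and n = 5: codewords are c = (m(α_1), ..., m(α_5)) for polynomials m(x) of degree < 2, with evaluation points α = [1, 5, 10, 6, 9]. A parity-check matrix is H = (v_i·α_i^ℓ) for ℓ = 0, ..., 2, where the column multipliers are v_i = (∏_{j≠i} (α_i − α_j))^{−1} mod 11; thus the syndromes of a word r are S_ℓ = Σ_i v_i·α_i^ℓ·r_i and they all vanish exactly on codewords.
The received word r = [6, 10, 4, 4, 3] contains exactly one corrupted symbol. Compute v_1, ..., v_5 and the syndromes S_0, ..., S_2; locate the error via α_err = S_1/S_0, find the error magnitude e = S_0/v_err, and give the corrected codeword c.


S = (3, 7, 9), error at position 4, error magnitude e = 4, c = [6, 10, 4, 0, 3].

Step 1: column multipliers v_i = (∏_{j≠i}(α_i − α_j))^{−1} mod 11.
  i = 1 (α = 1): (1−5)(1−10)(1−6)(1−9) = (−4)·(−9)·(−5)·(−8) = 1440 ≡ 10, so v_1 = 10^{−1} = 10 (mod 11).
  i = 2 (α = 5): (5−1)(5−10)(5−6)(5−9) = 4·(−5)·(−1)·(−4) = −80 ≡ 8, so v_2 = 8^{−1} = 7 (mod 11).
  i = 3 (α = 10): (10−1)(10−5)(10−6)(10−9) = 9·5·4·1 = 180 ≡ 4, so v_3 = 4^{−1} = 3 (mod 11).
  i = 4 (α = 6): (6−1)(6−5)(6−10)(6−9) = 5·1·(−4)·(−3) = 60 ≡ 5, so v_4 = 5^{−1} = 9 (mod 11).
  i = 5 (α = 9): (9−1)(9−5)(9−10)(9−6) = 8·4·(−1)·3 = −96 ≡ 3, so v_5 = 3^{−1} = 4 (mod 11).
  v = [10, 7, 3, 9, 4].
Step 2: syndromes of r = [6, 10, 4, 4, 3] (all sums mod 11).
  S_0 = Σ v_i r_i = 10·6 + 7·10 + 3·4 + 9·4 + 4·3 = 190 ≡ 3.
  S_1 = Σ v_i α_i r_i = 10·1·6 + 7·5·10 + 3·10·4 + 9·6·4 + 4·9·3 = 854 ≡ 7.
  α_i^2 mod 11 = [1, 3, 1, 3, 4].
  S_2 = Σ v_i α_i^2 r_i = 10·1·6 + 7·3·10 + 3·1·4 + 9·3·4 + 4·4·3 = 438 ≡ 9.
  S = (3, 7, 9) ≠ 0, so r is not a codeword (an error is present).
Step 3: locate the error. For a single error e at position i, S_ℓ = v_i·e·α_i^ℓ, so α_err = S_1/S_0.
  S_0^{−1} = 3^{−1} = 4 (mod 11), so α_err = 7·4 = 28 ≡ 6 = α_4. Error position i = 4.
  Consistency check: S_2/S_1 = 9·8 = 72 ≡ 6 = α_err ✓ (single-error assumption holds).
Step 4: error magnitude e = S_0/v_4 = S_0·∏_{j≠4}(α_4 − α_j) = 3·5 = 15 ≡ 4 (mod 11).
Step 5: correct position 4: c_4 = r_4 − e = 4 − 4 ≡ 0 (mod 11). Hence c = [6, 10, 4, 0, 3].
  Check: interpolating c through the α_i gives m(x) = 5 + 1·x (degree < 2) with m(α_i) = c_i for every i, so c is indeed a codeword.


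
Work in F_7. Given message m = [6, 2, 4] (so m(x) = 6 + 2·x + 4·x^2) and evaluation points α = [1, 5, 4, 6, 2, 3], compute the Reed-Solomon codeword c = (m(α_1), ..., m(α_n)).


c = [5, 4, 1, 1, 5, 6]

Message polynomial: m(x) = 6 + 2·x + 4·x^2 (mod 7).
For each evaluation point α_i, compute m(α_i) mod 7:
  α_1 = 1: Horner steps 4 → 6 → 5, so m(1) = 5.
  α_2 = 5: Horner steps 4 → 1 → 4, so m(5) = 4.
  α_3 = 4: Horner steps 4 → 4 → 1, so m(4) = 1.
  α_4 = 6: Horner steps 4 → 5 → 1, so m(6) = 1.
  α_5 = 2: Horner steps 4 → 3 → 5, so m(2) = 5.
  α_6 = 3: Horner steps 4 → 0 → 6, so m(3) = 6.
Codeword c = [5, 4, 1, 1, 5, 6] ∈ F_7^6.


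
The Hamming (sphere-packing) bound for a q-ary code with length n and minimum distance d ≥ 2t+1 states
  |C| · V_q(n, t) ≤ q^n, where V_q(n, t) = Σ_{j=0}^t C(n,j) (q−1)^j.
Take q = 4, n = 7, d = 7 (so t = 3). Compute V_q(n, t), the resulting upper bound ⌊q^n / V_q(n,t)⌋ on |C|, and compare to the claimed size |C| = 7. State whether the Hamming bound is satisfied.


V_q(n, t) = 1156, q^n = 16384, Hamming bound = 14, |C| = 7 ≤ bound (satisfied).

Step 1: Compute V_q(n, t) = Σ_{j=0}^3 C(n, j) (q−1)^j.
  j = 0: C(7,0)·(3)^0 = 1·1 = 1.
  j = 1: C(7,1)·(3)^1 = 7·3 = 21.
  j = 2: C(7,2)·(3)^2 = 21·9 = 189.
  j = 3: C(7,3)·(3)^3 = 35·27 = 945.
  V_q(n, t) = 1 + 21 + 189 + 945 = 1156.
Step 2: q^n = 4^7 = 16384.
Step 3: Hamming bound ⌊q^n / V_q(n,t)⌋ = ⌊16384/1156⌋ = 14.
Step 4: Compare |C| = 7 to 14: satisfied.
The claimed |C| lies below the Hamming bound.


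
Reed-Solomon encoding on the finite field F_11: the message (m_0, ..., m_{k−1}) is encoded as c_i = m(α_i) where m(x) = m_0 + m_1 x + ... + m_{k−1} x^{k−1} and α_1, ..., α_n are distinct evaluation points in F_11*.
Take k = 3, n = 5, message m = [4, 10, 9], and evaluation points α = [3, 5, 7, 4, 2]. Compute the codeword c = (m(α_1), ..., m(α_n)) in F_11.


c = [5, 4, 9, 1, 5]

Message polynomial: m(x) = 4 + 10·x + 9·x^2 (mod 11).
For each evaluation point α_i, compute m(α_i) mod 11:
  α_1 = 3: Horner steps 9 → 4 → 5, so m(3) = 5.
  α_2 = 5: Horner steps 9 → 0 → 4, so m(5) = 4.
  α_3 = 7: Horner steps 9 → 7 → 9, so m(7) = 9.
  α_4 = 4: Horner steps 9 → 2 → 1, so m(4) = 1.
  α_5 = 2: Horner steps 9 → 6 → 5, so m(2) = 5.
Codeword c = [5, 4, 9, 1, 5] ∈ F_11^5.


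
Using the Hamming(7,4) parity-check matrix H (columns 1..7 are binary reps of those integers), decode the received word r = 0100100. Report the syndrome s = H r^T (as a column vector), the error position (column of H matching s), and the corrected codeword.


s = (1, 1, 1)^T, error position = 7, corrected codeword c = 0100101

Compute s = H r^T mod 2 one row at a time:
  s_1 = 0 + 1 + 0 + 0 = 1 ≡ 1 (mod 2).
  s_2 = 1 + 0 + 0 + 0 = 1 ≡ 1 (mod 2).
  s_3 = 0 + 0 + 1 + 0 = 1 ≡ 1 (mod 2).
s = (1, 1, 1)^T — this equals column 7 of H (binary 111), so error is at position 7.
Correct: flip bit 7 of r = 0100100 to get c = 0100101.


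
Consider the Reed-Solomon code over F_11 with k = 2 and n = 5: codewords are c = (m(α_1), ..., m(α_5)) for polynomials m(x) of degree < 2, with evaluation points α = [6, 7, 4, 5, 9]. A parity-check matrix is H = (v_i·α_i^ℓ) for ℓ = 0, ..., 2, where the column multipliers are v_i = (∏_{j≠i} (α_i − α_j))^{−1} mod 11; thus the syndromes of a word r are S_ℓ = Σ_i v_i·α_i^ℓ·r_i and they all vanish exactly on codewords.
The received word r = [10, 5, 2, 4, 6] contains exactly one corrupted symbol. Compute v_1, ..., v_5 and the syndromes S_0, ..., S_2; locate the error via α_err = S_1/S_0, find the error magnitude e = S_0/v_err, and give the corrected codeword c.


S = (6, 2, 8), error at position 3, error magnitude e = 4, c = [10, 5, 9, 4, 6].

Step 1: column multipliers v_i = (∏_{j≠i}(α_i − α_j))^{−1} mod 11.
  i = 1 (α = 6): (6−7)(6−4)(6−5)(6−9) = (−1)·2·1·(−3) = 6 ≡ 6, so v_1 = 6^{−1} = 2 (mod 11).
  i = 2 (α = 7): (7−6)(7−4)(7−5)(7−9) = 1·3·2·(−2) = −12 ≡ 10, so v_2 = 10^{−1} = 10 (mod 11).
  i = 3 (α = 4): (4−6)(4−7)(4−5)(4−9) = (−2)·(−3)·(−1)·(−5) = 30 ≡ 8, so v_3 = 8^{−1} = 7 (mod 11).
  i = 4 (α = 5): (5−6)(5−7)(5−4)(5−9) = (−1)·(−2)·1·(−4) = −8 ≡ 3, so v_4 = 3^{−1} = 4 (mod 11).
  i = 5 (α = 9): (9−6)(9−7)(9−4)(9−5) = 3·2·5·4 = 120 ≡ 10, so v_5 = 10^{−1} = 10 (mod 11).
  v = [2, 10, 7, 4, 10].
Step 2: syndromes of r = [10, 5, 2, 4, 6] (all sums mod 11).
  S_0 = Σ v_i r_i = 2·10 + 10·5 + 7·2 + 4·4 + 10·6 = 160 ≡ 6.
  S_1 = Σ v_i α_i r_i = 2·6·10 + 10·7·5 + 7·4·2 + 4·5·4 + 10·9·6 = 1146 ≡ 2.
  α_i^2 mod 11 = [3, 5, 5, 3, 4].
  S_2 = Σ v_i α_i^2 r_i = 2·3·10 + 10·5·5 + 7·5·2 + 4·3·4 + 10·4·6 = 668 ≡ 8.
  S = (6, 2, 8) ≠ 0, so r is not a codeword (an error is present).
Step 3: locate the error. For a single error e at position i, S_ℓ = v_i·e·α_i^ℓ, so α_err = S_1/S_0.
  S_0^{−1} = 6^{−1} = 2 (mod 11), so α_err = 2·2 = 4 ≡ 4 = α_3. Error position i = 3.
  Consistency check: S_2/S_1 = 8·6 = 48 ≡ 4 = α_err ✓ (single-error assumption holds).
Step 4: error magnitude e = S_0/v_3 = S_0·∏_{j≠3}(α_3 − α_j) = 6·8 = 48 ≡ 4 (mod 11).
Step 5: correct position 3: c_3 = r_3 − e = 2 − 4 ≡ 9 (mod 11). Hence c = [10, 5, 9, 4, 6].
  Check: interpolating c through the α_i gives m(x) = 7 + 6·x (degree < 2) with m(α_i) = c_i for every i, so c is indeed a codeword.


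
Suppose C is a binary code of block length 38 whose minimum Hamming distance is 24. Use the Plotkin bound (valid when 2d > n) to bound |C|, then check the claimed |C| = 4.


Plotkin bound M ≤ 4; given |C| = 4 ≤ bound (satisfied).

Check applicability: 2d = 48, n = 38.
2d − n = 10 > 0, so Plotkin applies.
Compute d/(2d−n) = 24/10 ≈ 2.4000.
⌊d/(2d−n)⌋ = 2.
Plotkin bound: M ≤ 2·2 = 4.
Given |C| = 4, check: satisfied.
This |C| is at the Plotkin bound.


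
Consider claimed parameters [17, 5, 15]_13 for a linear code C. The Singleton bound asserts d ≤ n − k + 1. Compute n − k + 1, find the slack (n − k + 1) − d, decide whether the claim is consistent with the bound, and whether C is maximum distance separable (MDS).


Singleton RHS = n − k + 1 = 13, slack = -2, bound violated (no such code; not MDS).

Singleton bound: d ≤ n − k + 1.
Here n = 17, k = 5, so n − k + 1 = 13.
Given d = 15, check d ≤ 13: NO.
Slack = (n − k + 1) − d = -2.
The slack is negative: d = 15 exceeds n − k + 1 = 13 by 2, so the Singleton bound is violated and no linear [17, 5, 15]_13 code can exist. In particular it is not MDS (MDS requires d = n − k + 1 exactly).
Description: the claimed parameters are [17, 5, 15]_13; such a code would be impossible (violates the Singleton bound).


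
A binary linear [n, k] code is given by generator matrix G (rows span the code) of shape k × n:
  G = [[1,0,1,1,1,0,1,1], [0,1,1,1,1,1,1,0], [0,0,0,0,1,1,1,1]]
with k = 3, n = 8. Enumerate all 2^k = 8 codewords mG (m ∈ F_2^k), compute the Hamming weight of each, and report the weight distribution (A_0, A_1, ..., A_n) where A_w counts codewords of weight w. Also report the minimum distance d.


Weight distribution: A_0 = 1, A_4 = 5, A_6 = 2. Minimum distance d = 4.

Enumerate all 2^3 = 8 messages m ∈ F_2^3.
For each, compute codeword c = mG in F_2^8, then tally its weight.
  m = 000 → c = 00000000, weight = 0.
  m = 100 → c = 10111011, weight = 6.
  m = 010 → c = 01111110, weight = 6.
  m = 110 → c = 11000101, weight = 4.
  m = 001 → c = 00001111, weight = 4.
  m = 101 → c = 10110100, weight = 4.
  m = 011 → c = 01110001, weight = 4.
  m = 111 → c = 11001010, weight = 4.
Tally weights:
  weight 0: 1 codewords.
  weight 4: 5 codewords.
  weight 6: 2 codewords.
Minimum distance d = smallest w > 0 with A_w > 0 = 4.
Sanity: Σ A_w = 8 = 2^3 = 8 ✓.


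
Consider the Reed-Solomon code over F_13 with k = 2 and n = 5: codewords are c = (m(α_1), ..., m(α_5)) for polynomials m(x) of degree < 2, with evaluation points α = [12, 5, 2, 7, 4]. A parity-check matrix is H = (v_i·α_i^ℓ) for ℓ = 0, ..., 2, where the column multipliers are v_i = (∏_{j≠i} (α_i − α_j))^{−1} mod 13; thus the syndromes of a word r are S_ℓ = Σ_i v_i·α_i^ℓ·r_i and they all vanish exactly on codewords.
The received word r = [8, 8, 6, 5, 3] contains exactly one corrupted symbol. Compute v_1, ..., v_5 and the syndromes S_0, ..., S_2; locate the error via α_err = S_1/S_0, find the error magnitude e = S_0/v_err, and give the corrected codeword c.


S = (6, 7, 6), error at position 1, error magnitude e = 4, c = [4, 8, 6, 5, 3].

Step 1: column multipliers v_i = (∏_{j≠i}(α_i − α_j))^{−1} mod 13.
  i = 1 (α = 12): (12−5)(12−2)(12−7)(12−4) = 7·10·5·8 = 2800 ≡ 5, so v_1 = 5^{−1} = 8 (mod 13).
  i = 2 (α = 5): (5−12)(5−2)(5−7)(5−4) = (−7)·3·(−2)·1 = 42 ≡ 3, so v_2 = 3^{−1} = 9 (mod 13).
  i = 3 (α = 2): (2−12)(2−5)(2−7)(2−4) = (−10)·(−3)·(−5)·(−2) = 300 ≡ 1, so v_3 = 1^{−1} = 1 (mod 13).
  i = 4 (α = 7): (7−12)(7−5)(7−2)(7−4) = (−5)·2·5·3 = −150 ≡ 6, so v_4 = 6^{−1} = 11 (mod 13).
  i = 5 (α = 4): (4−12)(4−5)(4−2)(4−7) = (−8)·(−1)·2·(−3) = −48 ≡ 4, so v_5 = 4^{−1} = 10 (mod 13).
  v = [8, 9, 1, 11, 10].
Step 2: syndromes of r = [8, 8, 6, 5, 3] (all sums mod 13).
  S_0 = Σ v_i r_i = 8·8 + 9·8 + 1·6 + 11·5 + 10·3 = 227 ≡ 6.
  S_1 = Σ v_i α_i r_i = 8·12·8 + 9·5·8 + 1·2·6 + 11·7·5 + 10·4·3 = 1645 ≡ 7.
  α_i^2 mod 13 = [1, 12, 4, 10, 3].
  S_2 = Σ v_i α_i^2 r_i = 8·1·8 + 9·12·8 + 1·4·6 + 11·10·5 + 10·3·3 = 1592 ≡ 6.
  S = (6, 7, 6) ≠ 0, so r is not a codeword (an error is present).
Step 3: locate the error. For a single error e at position i, S_ℓ = v_i·e·α_i^ℓ, so α_err = S_1/S_0.
  S_0^{−1} = 6^{−1} = 11 (mod 13), so α_err = 7·11 = 77 ≡ 12 = α_1. Error position i = 1.
  Consistency check: S_2/S_1 = 6·2 = 12 ≡ 12 = α_err ✓ (single-error assumption holds).
Step 4: error magnitude e = S_0/v_1 = S_0·∏_{j≠1}(α_1 − α_j) = 6·5 = 30 ≡ 4 (mod 13).
Step 5: correct position 1: c_1 = r_1 − e = 8 − 4 ≡ 4 (mod 13). Hence c = [4, 8, 6, 5, 3].
  Check: interpolating c through the α_i gives m(x) = 9 + 5·x (degree < 2) with m(α_i) = c_i for every i, so c is indeed a codeword.


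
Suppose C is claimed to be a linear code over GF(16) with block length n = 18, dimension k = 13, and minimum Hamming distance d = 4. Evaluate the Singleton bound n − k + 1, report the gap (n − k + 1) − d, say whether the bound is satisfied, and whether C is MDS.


Singleton RHS = n − k + 1 = 6, slack = 2, bound satisfied, not MDS.

Singleton bound: d ≤ n − k + 1.
Here n = 18, k = 13, so n − k + 1 = 6.
Given d = 4, check d ≤ 6: YES.
Slack = (n − k + 1) − d = 2.
The code is NOT MDS (slack = 2 > 0).
Description: the claimed parameters are [18, 13, 4]_16; such a code would be non-MDS.


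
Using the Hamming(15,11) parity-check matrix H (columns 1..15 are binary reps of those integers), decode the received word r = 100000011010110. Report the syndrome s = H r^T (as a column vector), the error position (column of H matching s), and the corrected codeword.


s = (1, 0, 0, 0)^T, error position = 8, corrected codeword c = 100000001010110

Compute s = H r^T mod 2 one row at a time:
  s_1 = 1 + 1 + 0 + 1 + 0 + 1 + 1 + 0 = 5 ≡ 1 (mod 2).
  s_2 = 0 + 0 + 0 + 0 + 0 + 1 + 1 + 0 = 2 ≡ 0 (mod 2).
  s_3 = 0 + 0 + 0 + 0 + 0 + 1 + 1 + 0 = 2 ≡ 0 (mod 2).
  s_4 = 1 + 0 + 0 + 0 + 1 + 1 + 1 + 0 = 4 ≡ 0 (mod 2).
s = (1, 0, 0, 0)^T — this equals column 8 of H (binary 1000), so error is at position 8.
Correct: flip bit 8 of r = 100000011010110 to get c = 100000001010110.


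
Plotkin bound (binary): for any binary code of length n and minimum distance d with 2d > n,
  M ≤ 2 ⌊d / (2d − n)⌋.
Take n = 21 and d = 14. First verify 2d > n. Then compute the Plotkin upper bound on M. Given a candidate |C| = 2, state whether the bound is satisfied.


Plotkin bound M ≤ 4; given |C| = 2 ≤ bound (satisfied).

Check applicability: 2d = 28, n = 21.
2d − n = 7 > 0, so Plotkin applies.
Compute d/(2d−n) = 14/7 ≈ 2.0000.
⌊d/(2d−n)⌋ = 2.
Plotkin bound: M ≤ 2·2 = 4.
Given |C| = 2, check: satisfied.
This |C| is below the Plotkin bound.


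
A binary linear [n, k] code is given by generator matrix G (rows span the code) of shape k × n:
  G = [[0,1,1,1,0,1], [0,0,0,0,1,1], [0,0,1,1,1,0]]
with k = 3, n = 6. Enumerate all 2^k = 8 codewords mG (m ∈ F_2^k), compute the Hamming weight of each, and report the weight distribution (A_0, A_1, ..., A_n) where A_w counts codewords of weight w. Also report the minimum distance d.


Weight distribution: A_0 = 1, A_1 = 1, A_2 = 1, A_3 = 3, A_4 = 2. Minimum distance d = 1.

Enumerate all 2^3 = 8 messages m ∈ F_2^3.
For each, compute codeword c = mG in F_2^6, then tally its weight.
  m = 000 → c = 000000, weight = 0.
  m = 100 → c = 011101, weight = 4.
  m = 010 → c = 000011, weight = 2.
  m = 110 → c = 011110, weight = 4.
  m = 001 → c = 001110, weight = 3.
  m = 101 → c = 010011, weight = 3.
  m = 011 → c = 001101, weight = 3.
  m = 111 → c = 010000, weight = 1.
Tally weights:
  weight 0: 1 codewords.
  weight 1: 1 codewords.
  weight 2: 1 codewords.
  weight 3: 3 codewords.
  weight 4: 2 codewords.
Minimum distance d = smallest w > 0 with A_w > 0 = 1.
Sanity: Σ A_w = 8 = 2^3 = 8 ✓.


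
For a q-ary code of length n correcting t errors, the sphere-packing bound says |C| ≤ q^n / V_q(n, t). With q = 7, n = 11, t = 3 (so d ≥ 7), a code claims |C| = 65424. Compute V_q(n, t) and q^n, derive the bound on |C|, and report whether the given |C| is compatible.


V_q(n, t) = 37687, q^n = 1977326743, Hamming bound = 52467, |C| = 65424 > bound (violated).

Step 1: Compute V_q(n, t) = Σ_{j=0}^3 C(n, j) (q−1)^j.
  j = 0: C(11,0)·(6)^0 = 1·1 = 1.
  j = 1: C(11,1)·(6)^1 = 11·6 = 66.
  j = 2: C(11,2)·(6)^2 = 55·36 = 1980.
  j = 3: C(11,3)·(6)^3 = 165·216 = 35640.
  V_q(n, t) = 1 + 66 + 1980 + 35640 = 37687.
Step 2: q^n = 7^11 = 1977326743.
Step 3: Hamming bound ⌊q^n / V_q(n,t)⌋ = ⌊1977326743/37687⌋ = 52467.
Step 4: Compare |C| = 65424 to 52467: violated.
The claimed |C| lies above the Hamming bound, so no 7-ary code of length 11 with d ≥ 7 can have 65424 codewords.


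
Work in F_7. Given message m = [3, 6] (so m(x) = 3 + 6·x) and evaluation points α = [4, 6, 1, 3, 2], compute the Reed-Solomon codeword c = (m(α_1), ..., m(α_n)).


c = [6, 4, 2, 0, 1]

Message polynomial: m(x) = 3 + 6·x (mod 7).
For each evaluation point α_i, compute m(α_i) mod 7:
  α_1 = 4: Horner steps 6 → 6, so m(4) = 6.
  α_2 = 6: Horner steps 6 → 4, so m(6) = 4.
  α_3 = 1: Horner steps 6 → 2, so m(1) = 2.
  α_4 = 3: Horner steps 6 → 0, so m(3) = 0.
  α_5 = 2: Horner steps 6 → 1, so m(2) = 1.
Codeword c = [6, 4, 2, 0, 1] ∈ F_7^5.


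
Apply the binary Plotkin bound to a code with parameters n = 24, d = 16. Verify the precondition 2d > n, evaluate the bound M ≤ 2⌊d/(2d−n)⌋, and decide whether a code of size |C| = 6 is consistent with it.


Plotkin bound M ≤ 4; given |C| = 6 > bound (violated).

Check applicability: 2d = 32, n = 24.
2d − n = 8 > 0, so Plotkin applies.
Compute d/(2d−n) = 16/8 ≈ 2.0000.
⌊d/(2d−n)⌋ = 2.
Plotkin bound: M ≤ 2·2 = 4.
Given |C| = 6, check: VIOLATED.
This |C| is above the Plotkin bound, so no binary code with n = 24, d = 16 and 6 codewords exists.


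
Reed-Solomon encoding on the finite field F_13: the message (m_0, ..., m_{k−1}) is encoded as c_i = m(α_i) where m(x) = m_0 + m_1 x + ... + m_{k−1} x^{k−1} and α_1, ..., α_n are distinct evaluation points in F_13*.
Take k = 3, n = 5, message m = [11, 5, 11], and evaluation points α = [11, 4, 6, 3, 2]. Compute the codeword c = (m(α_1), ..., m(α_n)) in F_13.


c = [6, 12, 8, 8, 0]

Message polynomial: m(x) = 11 + 5·x + 11·x^2 (mod 13).
For each evaluation point α_i, compute m(α_i) mod 13:
  α_1 = 11: Horner steps 11 → 9 → 6, so m(11) = 6.
  α_2 = 4: Horner steps 11 → 10 → 12, so m(4) = 12.
  α_3 = 6: Horner steps 11 → 6 → 8, so m(6) = 8.
  α_4 = 3: Horner steps 11 → 12 → 8, so m(3) = 8.
  α_5 = 2: Horner steps 11 → 1 → 0, so m(2) = 0.
Codeword c = [6, 12, 8, 8, 0] ∈ F_13^5.


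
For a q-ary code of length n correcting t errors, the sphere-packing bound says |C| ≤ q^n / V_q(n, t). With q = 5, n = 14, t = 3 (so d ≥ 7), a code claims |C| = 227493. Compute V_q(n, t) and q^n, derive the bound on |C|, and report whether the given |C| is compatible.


V_q(n, t) = 24809, q^n = 6103515625, Hamming bound = 246020, |C| = 227493 ≤ bound (satisfied).

Step 1: Compute V_q(n, t) = Σ_{j=0}^3 C(n, j) (q−1)^j.
  j = 0: C(14,0)·(4)^0 = 1·1 = 1.
  j = 1: C(14,1)·(4)^1 = 14·4 = 56.
  j = 2: C(14,2)·(4)^2 = 91·16 = 1456.
  j = 3: C(14,3)·(4)^3 = 364·64 = 23296.
  V_q(n, t) = 1 + 56 + 1456 + 23296 = 24809.
Step 2: q^n = 5^14 = 6103515625.
Step 3: Hamming bound ⌊q^n / V_q(n,t)⌋ = ⌊6103515625/24809⌋ = 246020.
Step 4: Compare |C| = 227493 to 246020: satisfied.
The claimed |C| lies below the Hamming bound.


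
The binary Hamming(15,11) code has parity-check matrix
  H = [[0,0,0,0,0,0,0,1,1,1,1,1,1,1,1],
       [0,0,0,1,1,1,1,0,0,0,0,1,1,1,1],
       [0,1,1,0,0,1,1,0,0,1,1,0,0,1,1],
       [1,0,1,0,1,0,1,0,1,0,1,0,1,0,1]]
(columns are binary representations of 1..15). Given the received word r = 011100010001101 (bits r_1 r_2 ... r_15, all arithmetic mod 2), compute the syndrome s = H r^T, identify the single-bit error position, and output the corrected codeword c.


s = (0, 0, 1, 1)^T, error position = 3, corrected codeword c = 010100010001101

Compute s = H r^T mod 2 one row at a time:
  s_1 = 1 + 0 + 0 + 0 + 1 + 1 + 0 + 1 = 4 ≡ 0 (mod 2).
  s_2 = 1 + 0 + 0 + 0 + 1 + 1 + 0 + 1 = 4 ≡ 0 (mod 2).
  s_3 = 1 + 1 + 0 + 0 + 0 + 0 + 0 + 1 = 3 ≡ 1 (mod 2).
  s_4 = 0 + 1 + 0 + 0 + 0 + 0 + 1 + 1 = 3 ≡ 1 (mod 2).
s = (0, 0, 1, 1)^T — this equals column 3 of H (binary 0011), so error is at position 3.
Correct: flip bit 3 of r = 011100010001101 to get c = 010100010001101.


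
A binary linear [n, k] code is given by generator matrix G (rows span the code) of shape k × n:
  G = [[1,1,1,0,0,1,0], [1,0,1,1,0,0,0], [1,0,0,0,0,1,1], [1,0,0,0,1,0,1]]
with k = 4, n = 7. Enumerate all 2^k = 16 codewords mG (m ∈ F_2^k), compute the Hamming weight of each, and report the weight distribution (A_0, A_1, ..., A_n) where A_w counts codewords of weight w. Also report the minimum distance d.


Weight distribution: A_0 = 1, A_2 = 1, A_3 = 6, A_4 = 5, A_5 = 2, A_6 = 1. Minimum distance d = 2.

Enumerate all 2^4 = 16 messages m ∈ F_2^4.
For each, compute codeword c = mG in F_2^7, then tally its weight.
  m = 0000 → c = 0000000, weight = 0.
  m = 1000 → c = 1110010, weight = 4.
  m = 0100 → c = 1011000, weight = 3.
  m = 1100 → c = 0101010, weight = 3.
  m = 0010 → c = 1000011, weight = 3.
  m = 1010 → c = 0110001, weight = 3.
  m = 0110 → c = 0011011, weight = 4.
  m = 1110 → c = 1101001, weight = 4.
  m = 0001 → c = 1000101, weight = 3.
  m = 1001 → c = 0110111, weight = 5.
  m = 0101 → c = 0011101, weight = 4.
  m = 1101 → c = 1101111, weight = 6.
  m = 0011 → c = 0000110, weight = 2.
  m = 1011 → c = 1110100, weight = 4.
  m = 0111 → c = 1011110, weight = 5.
  m = 1111 → c = 0101100, weight = 3.
Tally weights:
  weight 0: 1 codewords.
  weight 2: 1 codewords.
  weight 3: 6 codewords.
  weight 4: 5 codewords.
  weight 5: 2 codewords.
  weight 6: 1 codewords.
Minimum distance d = smallest w > 0 with A_w > 0 = 2.
Sanity: Σ A_w = 16 = 2^4 = 16 ✓.


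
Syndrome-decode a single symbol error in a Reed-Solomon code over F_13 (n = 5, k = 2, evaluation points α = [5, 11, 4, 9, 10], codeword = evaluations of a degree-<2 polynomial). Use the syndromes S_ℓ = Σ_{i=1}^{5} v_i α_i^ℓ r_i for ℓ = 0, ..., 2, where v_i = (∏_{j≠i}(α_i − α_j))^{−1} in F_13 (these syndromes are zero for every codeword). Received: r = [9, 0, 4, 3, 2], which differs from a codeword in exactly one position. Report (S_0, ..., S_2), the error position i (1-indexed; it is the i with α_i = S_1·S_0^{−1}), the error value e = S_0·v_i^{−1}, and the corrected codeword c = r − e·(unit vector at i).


S = (8, 2, 7), error at position 5, error magnitude e = 7, c = [9, 0, 4, 3, 8].

Step 1: column multipliers v_i = (∏_{j≠i}(α_i − α_j))^{−1} mod 13.
  i = 1 (α = 5): (5−11)(5−4)(5−9)(5−10) = (−6)·1·(−4)·(−5) = −120 ≡ 10, so v_1 = 10^{−1} = 4 (mod 13).
  i = 2 (α = 11): (11−5)(11−4)(11−9)(11−10) = 6·7·2·1 = 84 ≡ 6, so v_2 = 6^{−1} = 11 (mod 13).
  i = 3 (α = 4): (4−5)(4−11)(4−9)(4−10) = (−1)·(−7)·(−5)·(−6) = 210 ≡ 2, so v_3 = 2^{−1} = 7 (mod 13).
  i = 4 (α = 9): (9−5)(9−11)(9−4)(9−10) = 4·(−2)·5·(−1) = 40 ≡ 1, so v_4 = 1^{−1} = 1 (mod 13).
  i = 5 (α = 10): (10−5)(10−11)(10−4)(10−9) = 5·(−1)·6·1 = −30 ≡ 9, so v_5 = 9^{−1} = 3 (mod 13).
  v = [4, 11, 7, 1, 3].
Step 2: syndromes of r = [9, 0, 4, 3, 2] (all sums mod 13).
  S_0 = Σ v_i r_i = 4·9 + 11·0 + 7·4 + 1·3 + 3·2 = 73 ≡ 8.
  S_1 = Σ v_i α_i r_i = 4·5·9 + 11·11·0 + 7·4·4 + 1·9·3 + 3·10·2 = 379 ≡ 2.
  α_i^2 mod 13 = [12, 4, 3, 3, 9].
  S_2 = Σ v_i α_i^2 r_i = 4·12·9 + 11·4·0 + 7·3·4 + 1·3·3 + 3·9·2 = 579 ≡ 7.
  S = (8, 2, 7) ≠ 0, so r is not a codeword (an error is present).
Step 3: locate the error. For a single error e at position i, S_ℓ = v_i·e·α_i^ℓ, so α_err = S_1/S_0.
  S_0^{−1} = 8^{−1} = 5 (mod 13), so α_err = 2·5 = 10 ≡ 10 = α_5. Error position i = 5.
  Consistency check: S_2/S_1 = 7·7 = 49 ≡ 10 = α_err ✓ (single-error assumption holds).
Step 4: error magnitude e = S_0/v_5 = S_0·∏_{j≠5}(α_5 − α_j) = 8·9 = 72 ≡ 7 (mod 13).
Step 5: correct position 5: c_5 = r_5 − e = 2 − 7 ≡ 8 (mod 13). Hence c = [9, 0, 4, 3, 8].
  Check: interpolating c through the α_i gives m(x) = 10 + 5·x (degree < 2) with m(α_i) = c_i for every i, so c is indeed a codeword.


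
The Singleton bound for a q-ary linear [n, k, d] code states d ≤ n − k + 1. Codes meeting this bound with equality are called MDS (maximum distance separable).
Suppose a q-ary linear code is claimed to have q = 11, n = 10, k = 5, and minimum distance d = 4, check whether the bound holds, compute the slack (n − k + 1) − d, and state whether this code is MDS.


Singleton RHS = n − k + 1 = 6, slack = 2, bound satisfied, not MDS.

Singleton bound: d ≤ n − k + 1.
Here n = 10, k = 5, so n − k + 1 = 6.
Given d = 4, check d ≤ 6: YES.
Slack = (n − k + 1) − d = 2.
The code is NOT MDS (slack = 2 > 0).
Description: the claimed parameters are [10, 5, 4]_11; such a code would be non-MDS.


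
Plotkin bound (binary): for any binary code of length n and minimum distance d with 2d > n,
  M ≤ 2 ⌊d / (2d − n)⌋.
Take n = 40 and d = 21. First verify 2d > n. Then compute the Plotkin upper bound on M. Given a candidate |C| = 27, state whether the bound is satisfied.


Plotkin bound M ≤ 20; given |C| = 27 > bound (violated).

Check applicability: 2d = 42, n = 40.
2d − n = 2 > 0, so Plotkin applies.
Compute d/(2d−n) = 21/2 ≈ 10.5000.
⌊d/(2d−n)⌋ = 10.
Plotkin bound: M ≤ 2·10 = 20.
Given |C| = 27, check: VIOLATED.
This |C| is above the Plotkin bound, so no binary code with n = 40, d = 21 and 27 codewords exists.


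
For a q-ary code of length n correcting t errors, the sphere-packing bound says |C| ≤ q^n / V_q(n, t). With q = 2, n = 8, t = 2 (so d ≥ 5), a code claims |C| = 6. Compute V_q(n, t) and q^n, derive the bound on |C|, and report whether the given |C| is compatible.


V_q(n, t) = 37, q^n = 256, Hamming bound = 6, |C| = 6 ≤ bound (satisfied).

Step 1: Compute V_q(n, t) = Σ_{j=0}^2 C(n, j) (q−1)^j.
  j = 0: C(8,0)·(1)^0 = 1·1 = 1.
  j = 1: C(8,1)·(1)^1 = 8·1 = 8.
  j = 2: C(8,2)·(1)^2 = 28·1 = 28.
  V_q(n, t) = 1 + 8 + 28 = 37.
Step 2: q^n = 2^8 = 256.
Step 3: Hamming bound ⌊q^n / V_q(n,t)⌋ = ⌊256/37⌋ = 6.
Step 4: Compare |C| = 6 to 6: satisfied.
The claimed |C| lies at the Hamming bound (tight).


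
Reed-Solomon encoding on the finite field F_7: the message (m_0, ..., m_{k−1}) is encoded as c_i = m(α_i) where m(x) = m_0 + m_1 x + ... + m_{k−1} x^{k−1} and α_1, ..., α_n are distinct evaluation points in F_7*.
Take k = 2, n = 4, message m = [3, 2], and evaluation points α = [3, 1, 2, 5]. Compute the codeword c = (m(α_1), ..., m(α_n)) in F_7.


c = [2, 5, 0, 6]

Message polynomial: m(x) = 3 + 2·x (mod 7).
For each evaluation point α_i, compute m(α_i) mod 7:
  α_1 = 3: Horner steps 2 → 2, so m(3) = 2.
  α_2 = 1: Horner steps 2 → 5, so m(1) = 5.
  α_3 = 2: Horner steps 2 → 0, so m(2) = 0.
  α_4 = 5: Horner steps 2 → 6, so m(5) = 6.
Codeword c = [2, 5, 0, 6] ∈ F_7^4.


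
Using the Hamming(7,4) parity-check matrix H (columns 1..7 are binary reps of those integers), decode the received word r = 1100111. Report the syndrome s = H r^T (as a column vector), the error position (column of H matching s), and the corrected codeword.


s = (1, 1, 1)^T, error position = 7, corrected codeword c = 1100110

Compute s = H r^T mod 2 one row at a time:
  s_1 = 0 + 1 + 1 + 1 = 3 ≡ 1 (mod 2).
  s_2 = 1 + 0 + 1 + 1 = 3 ≡ 1 (mod 2).
  s_3 = 1 + 0 + 1 + 1 = 3 ≡ 1 (mod 2).
s = (1, 1, 1)^T — this equals column 7 of H (binary 111), so error is at position 7.
Correct: flip bit 7 of r = 1100111 to get c = 1100110.


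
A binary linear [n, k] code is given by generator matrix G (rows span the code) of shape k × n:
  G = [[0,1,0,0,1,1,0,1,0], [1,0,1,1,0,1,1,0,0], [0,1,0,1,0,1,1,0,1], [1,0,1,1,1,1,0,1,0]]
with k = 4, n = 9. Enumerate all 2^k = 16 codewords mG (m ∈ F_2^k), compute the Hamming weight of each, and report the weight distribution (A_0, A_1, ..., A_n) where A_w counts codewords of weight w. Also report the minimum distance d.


Weight distribution: A_0 = 1, A_2 = 1, A_3 = 2, A_4 = 3, A_5 = 4, A_6 = 3, A_7 = 2. Minimum distance d = 2.

Enumerate all 2^4 = 16 messages m ∈ F_2^4.
For each, compute codeword c = mG in F_2^9, then tally its weight.
  m = 0000 → c = 000000000, weight = 0.
  m = 1000 → c = 010011010, weight = 4.
  m = 0100 → c = 101101100, weight = 5.
  m = 1100 → c = 111110110, weight = 7.
  m = 0010 → c = 010101101, weight = 5.
  m = 1010 → c = 000110111, weight = 5.
  m = 0110 → c = 111000001, weight = 4.
  m = 1110 → c = 101011011, weight = 6.
  m = 0001 → c = 101111010, weight = 6.
  m = 1001 → c = 111100000, weight = 4.
  m = 0101 → c = 000010110, weight = 3.
  m = 1101 → c = 010001100, weight = 3.
  m = 0011 → c = 111010111, weight = 7.
  m = 1011 → c = 101001101, weight = 5.
  m = 0111 → c = 010111011, weight = 6.
  m = 1111 → c = 000100001, weight = 2.
Tally weights:
  weight 0: 1 codewords.
  weight 2: 1 codewords.
  weight 3: 2 codewords.
  weight 4: 3 codewords.
  weight 5: 4 codewords.
  weight 6: 3 codewords.
  weight 7: 2 codewords.
Minimum distance d = smallest w > 0 with A_w > 0 = 2.
Sanity: Σ A_w = 16 = 2^4 = 16 ✓.


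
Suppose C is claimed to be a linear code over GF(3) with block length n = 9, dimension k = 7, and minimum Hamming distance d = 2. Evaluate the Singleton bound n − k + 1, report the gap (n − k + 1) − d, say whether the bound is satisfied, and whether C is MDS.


Singleton RHS = n − k + 1 = 3, slack = 1, bound satisfied, not MDS.

Singleton bound: d ≤ n − k + 1.
Here n = 9, k = 7, so n − k + 1 = 3.
Given d = 2, check d ≤ 3: YES.
Slack = (n − k + 1) − d = 1.
The code is NOT MDS (slack = 1 > 0).
Description: the claimed parameters are [9, 7, 2]_3; such a code would be non-MDS.


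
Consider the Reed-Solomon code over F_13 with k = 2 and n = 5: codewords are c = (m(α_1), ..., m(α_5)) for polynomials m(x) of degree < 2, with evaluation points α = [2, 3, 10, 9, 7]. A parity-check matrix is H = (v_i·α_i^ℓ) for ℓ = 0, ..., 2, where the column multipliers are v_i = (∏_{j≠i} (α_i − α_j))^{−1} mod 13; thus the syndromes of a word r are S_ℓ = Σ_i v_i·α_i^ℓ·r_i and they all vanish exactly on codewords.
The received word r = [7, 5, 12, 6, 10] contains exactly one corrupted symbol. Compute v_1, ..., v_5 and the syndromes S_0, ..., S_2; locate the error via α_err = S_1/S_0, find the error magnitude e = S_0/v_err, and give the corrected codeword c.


S = (5, 11, 6), error at position 3, error magnitude e = 8, c = [7, 5, 4, 6, 10].

Step 1: column multipliers v_i = (∏_{j≠i}(α_i − α_j))^{−1} mod 13.
  i = 1 (α = 2): (2−3)(2−10)(2−9)(2−7) = (−1)·(−8)·(−7)·(−5) = 280 ≡ 7, so v_1 = 7^{−1} = 2 (mod 13).
  i = 2 (α = 3): (3−2)(3−10)(3−9)(3−7) = 1·(−7)·(−6)·(−4) = −168 ≡ 1, so v_2 = 1^{−1} = 1 (mod 13).
  i = 3 (α = 10): (10−2)(10−3)(10−9)(10−7) = 8·7·1·3 = 168 ≡ 12, so v_3 = 12^{−1} = 12 (mod 13).
  i = 4 (α = 9): (9−2)(9−3)(9−10)(9−7) = 7·6·(−1)·2 = −84 ≡ 7, so v_4 = 7^{−1} = 2 (mod 13).
  i = 5 (α = 7): (7−2)(7−3)(7−10)(7−9) = 5·4·(−3)·(−2) = 120 ≡ 3, so v_5 = 3^{−1} = 9 (mod 13).
  v = [2, 1, 12, 2, 9].
Step 2: syndromes of r = [7, 5, 12, 6, 10] (all sums mod 13).
  S_0 = Σ v_i r_i = 2·7 + 1·5 + 12·12 + 2·6 + 9·10 = 265 ≡ 5.
  S_1 = Σ v_i α_i r_i = 2·2·7 + 1·3·5 + 12·10·12 + 2·9·6 + 9·7·10 = 2221 ≡ 11.
  α_i^2 mod 13 = [4, 9, 9, 3, 10].
  S_2 = Σ v_i α_i^2 r_i = 2·4·7 + 1·9·5 + 12·9·12 + 2·3·6 + 9·10·10 = 2333 ≡ 6.
  S = (5, 11, 6) ≠ 0, so r is not a codeword (an error is present).
Step 3: locate the error. For a single error e at position i, S_ℓ = v_i·e·α_i^ℓ, so α_err = S_1/S_0.
  S_0^{−1} = 5^{−1} = 8 (mod 13), so α_err = 11·8 = 88 ≡ 10 = α_3. Error position i = 3.
  Consistency check: S_2/S_1 = 6·6 = 36 ≡ 10 = α_err ✓ (single-error assumption holds).
Step 4: error magnitude e = S_0/v_3 = S_0·∏_{j≠3}(α_3 − α_j) = 5·12 = 60 ≡ 8 (mod 13).
Step 5: correct position 3: c_3 = r_3 − e = 12 − 8 ≡ 4 (mod 13). Hence c = [7, 5, 4, 6, 10].
  Check: interpolating c through the α_i gives m(x) = 11 + 11·x (degree < 2) with m(α_i) = c_i for every i, so c is indeed a codeword.


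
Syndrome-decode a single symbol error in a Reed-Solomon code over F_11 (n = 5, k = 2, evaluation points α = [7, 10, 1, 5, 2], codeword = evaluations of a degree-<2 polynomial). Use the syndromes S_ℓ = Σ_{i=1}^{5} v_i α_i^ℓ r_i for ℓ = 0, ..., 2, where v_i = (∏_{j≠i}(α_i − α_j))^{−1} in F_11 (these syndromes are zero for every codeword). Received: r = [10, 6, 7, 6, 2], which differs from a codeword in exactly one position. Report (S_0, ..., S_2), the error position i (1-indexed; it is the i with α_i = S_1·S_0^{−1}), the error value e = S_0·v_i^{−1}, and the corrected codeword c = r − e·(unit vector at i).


S = (3, 4, 9), error at position 4, error magnitude e = 8, c = [10, 6, 7, 9, 2].

Step 1: column multipliers v_i = (∏_{j≠i}(α_i − α_j))^{−1} mod 11.
  i = 1 (α = 7): (7−10)(7−1)(7−5)(7−2) = (−3)·6·2·5 = −180 ≡ 7, so v_1 = 7^{−1} = 8 (mod 11).
  i = 2 (α = 10): (10−7)(10−1)(10−5)(10−2) = 3·9·5·8 = 1080 ≡ 2, so v_2 = 2^{−1} = 6 (mod 11).
  i = 3 (α = 1): (1−7)(1−10)(1−5)(1−2) = (−6)·(−9)·(−4)·(−1) = 216 ≡ 7, so v_3 = 7^{−1} = 8 (mod 11).
  i = 4 (α = 5): (5−7)(5−10)(5−1)(5−2) = (−2)·(−5)·4·3 = 120 ≡ 10, so v_4 = 10^{−1} = 10 (mod 11).
  i = 5 (α = 2): (2−7)(2−10)(2−1)(2−5) = (−5)·(−8)·1·(−3) = −120 ≡ 1, so v_5 = 1^{−1} = 1 (mod 11).
  v = [8, 6, 8, 10, 1].
Step 2: syndromes of r = [10, 6, 7, 6, 2] (all sums mod 11).
  S_0 = Σ v_i r_i = 8·10 + 6·6 + 8·7 + 10·6 + 1·2 = 234 ≡ 3.
  S_1 = Σ v_i α_i r_i = 8·7·10 + 6·10·6 + 8·1·7 + 10·5·6 + 1·2·2 = 1280 ≡ 4.
  α_i^2 mod 11 = [5, 1, 1, 3, 4].
  S_2 = Σ v_i α_i^2 r_i = 8·5·10 + 6·1·6 + 8·1·7 + 10·3·6 + 1·4·2 = 680 ≡ 9.
  S = (3, 4, 9) ≠ 0, so r is not a codeword (an error is present).
Step 3: locate the error. For a single error e at position i, S_ℓ = v_i·e·α_i^ℓ, so α_err = S_1/S_0.
  S_0^{−1} = 3^{−1} = 4 (mod 11), so α_err = 4·4 = 16 ≡ 5 = α_4. Error position i = 4.
  Consistency check: S_2/S_1 = 9·3 = 27 ≡ 5 = α_err ✓ (single-error assumption holds).
Step 4: error magnitude e = S_0/v_4 = S_0·∏_{j≠4}(α_4 − α_j) = 3·10 = 30 ≡ 8 (mod 11).
Step 5: correct position 4: c_4 = r_4 − e = 6 − 8 ≡ 9 (mod 11). Hence c = [10, 6, 7, 9, 2].
  Check: interpolating c through the α_i gives m(x) = 1 + 6·x (degree < 2) with m(α_i) = c_i for every i, so c is indeed a codeword.


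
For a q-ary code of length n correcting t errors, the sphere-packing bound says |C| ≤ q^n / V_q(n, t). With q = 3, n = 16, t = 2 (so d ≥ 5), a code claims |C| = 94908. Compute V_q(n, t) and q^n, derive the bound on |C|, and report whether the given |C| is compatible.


V_q(n, t) = 513, q^n = 43046721, Hamming bound = 83911, |C| = 94908 > bound (violated).

Step 1: Compute V_q(n, t) = Σ_{j=0}^2 C(n, j) (q−1)^j.
  j = 0: C(16,0)·(2)^0 = 1·1 = 1.
  j = 1: C(16,1)·(2)^1 = 16·2 = 32.
  j = 2: C(16,2)·(2)^2 = 120·4 = 480.
  V_q(n, t) = 1 + 32 + 480 = 513.
Step 2: q^n = 3^16 = 43046721.
Step 3: Hamming bound ⌊q^n / V_q(n,t)⌋ = ⌊43046721/513⌋ = 83911.
Step 4: Compare |C| = 94908 to 83911: violated.
The claimed |C| lies above the Hamming bound, so no 3-ary code of length 16 with d ≥ 5 can have 94908 codewords.


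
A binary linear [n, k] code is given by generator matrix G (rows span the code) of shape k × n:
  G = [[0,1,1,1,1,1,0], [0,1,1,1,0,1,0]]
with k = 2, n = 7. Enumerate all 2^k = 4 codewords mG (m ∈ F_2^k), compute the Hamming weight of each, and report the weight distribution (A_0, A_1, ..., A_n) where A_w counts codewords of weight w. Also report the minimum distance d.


Weight distribution: A_0 = 1, A_1 = 1, A_4 = 1, A_5 = 1. Minimum distance d = 1.

Enumerate all 2^2 = 4 messages m ∈ F_2^2.
For each, compute codeword c = mG in F_2^7, then tally its weight.
  m = 00 → c = 0000000, weight = 0.
  m = 10 → c = 0111110, weight = 5.
  m = 01 → c = 0111010, weight = 4.
  m = 11 → c = 0000100, weight = 1.
Tally weights:
  weight 0: 1 codewords.
  weight 1: 1 codewords.
  weight 4: 1 codewords.
  weight 5: 1 codewords.
Minimum distance d = smallest w > 0 with A_w > 0 = 1.
Sanity: Σ A_w = 4 = 2^2 = 4 ✓.
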